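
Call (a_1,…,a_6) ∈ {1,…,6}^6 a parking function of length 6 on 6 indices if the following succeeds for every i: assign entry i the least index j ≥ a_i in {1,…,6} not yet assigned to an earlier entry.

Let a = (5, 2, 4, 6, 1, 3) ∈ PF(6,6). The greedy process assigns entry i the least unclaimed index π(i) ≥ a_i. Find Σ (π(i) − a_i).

0

Σπ = 6·7/2 = 21 (π permutes [6]); Σa = 5+2+4+6+1+3 = 21; disp = 21−21 = 0.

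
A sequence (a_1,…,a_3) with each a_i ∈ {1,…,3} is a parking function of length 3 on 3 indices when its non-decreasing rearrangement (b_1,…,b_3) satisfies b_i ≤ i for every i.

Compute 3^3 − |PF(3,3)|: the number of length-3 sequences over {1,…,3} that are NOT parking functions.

Count = (3+1−3)·(3+1)^{3−1} = 1×16 = 16 (Konheim–Weiss)
Check (2,3,2) → sorted (2,2,3): b_1=2>1, not a PF.
So 27 − 16 = 11 fail.

11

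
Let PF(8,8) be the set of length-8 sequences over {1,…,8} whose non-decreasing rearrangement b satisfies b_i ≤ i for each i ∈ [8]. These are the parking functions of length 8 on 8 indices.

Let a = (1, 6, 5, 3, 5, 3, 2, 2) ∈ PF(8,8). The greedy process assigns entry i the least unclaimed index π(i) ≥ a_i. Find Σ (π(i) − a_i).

Σπ(i) = 1+…+8 = 36; Σa = 1+6+5+3+5+3+2+2 = 27; disp = 36−27 = 9.

9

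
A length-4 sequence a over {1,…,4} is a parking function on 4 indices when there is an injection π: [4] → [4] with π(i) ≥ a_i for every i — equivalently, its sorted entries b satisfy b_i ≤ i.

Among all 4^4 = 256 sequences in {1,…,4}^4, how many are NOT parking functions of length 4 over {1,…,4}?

131

|PF(4,4)| = (4+1−4)·(4+1)^{4−1} = 1×125 = 125 (Pollak)
Check (4,1,1,4) → sorted (1,1,4,4): b_3=4>3, not a PF.
So 256 − 125 = 131 fail.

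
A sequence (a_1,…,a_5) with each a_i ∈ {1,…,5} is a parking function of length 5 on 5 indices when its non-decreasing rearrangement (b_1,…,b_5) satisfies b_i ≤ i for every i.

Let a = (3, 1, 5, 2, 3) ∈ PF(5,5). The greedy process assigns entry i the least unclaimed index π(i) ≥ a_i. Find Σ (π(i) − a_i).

Σπ = 5·6/2 = 15 (π permutes [5]); Σa = 3+1+5+2+3 = 14; disp = 15−14 = 1.

1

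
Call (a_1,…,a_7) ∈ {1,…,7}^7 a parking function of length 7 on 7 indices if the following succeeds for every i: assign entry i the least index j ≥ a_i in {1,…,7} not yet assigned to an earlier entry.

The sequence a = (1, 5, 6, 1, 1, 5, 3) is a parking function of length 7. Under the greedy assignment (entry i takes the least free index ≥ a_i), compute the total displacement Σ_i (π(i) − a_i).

6

Σπ = 7·8/2 = 28 (π permutes [7]); Σa = 1+5+6+1+1+5+3 = 22; disp = 28−22 = 6.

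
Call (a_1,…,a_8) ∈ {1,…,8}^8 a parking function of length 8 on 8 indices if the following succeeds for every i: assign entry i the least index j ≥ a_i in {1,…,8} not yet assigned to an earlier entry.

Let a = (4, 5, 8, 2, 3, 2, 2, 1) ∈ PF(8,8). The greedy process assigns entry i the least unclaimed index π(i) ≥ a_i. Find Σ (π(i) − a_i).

9

Σπ = 36 ({1..8} each once); Σa = 4+5+8+2+3+2+2+1 = 27; disp = 36−27 = 9.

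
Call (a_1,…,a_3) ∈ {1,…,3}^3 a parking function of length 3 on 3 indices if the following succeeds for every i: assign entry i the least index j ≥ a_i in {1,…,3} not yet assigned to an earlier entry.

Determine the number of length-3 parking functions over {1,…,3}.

16

#PF = (3+1−3)·(3+1)^{3−1} = 1 · 16 = 16
One tuple (1,3,2) → sorted (1,2,3): b_i ≤ i ∀i, a PF.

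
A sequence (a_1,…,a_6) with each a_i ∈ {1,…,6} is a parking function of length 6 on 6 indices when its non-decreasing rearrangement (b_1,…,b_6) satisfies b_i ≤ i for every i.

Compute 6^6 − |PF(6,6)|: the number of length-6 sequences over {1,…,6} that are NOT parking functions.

29849

|PF| = 1·7^5 = 1×16807 = 16807 [KW]
Example (4,4,3,6,4,6) → sorted (3,4,4,4,6,6): b_1=3>1, not a PF.
6^6 − 16807 = 46656 − 16807 = 29849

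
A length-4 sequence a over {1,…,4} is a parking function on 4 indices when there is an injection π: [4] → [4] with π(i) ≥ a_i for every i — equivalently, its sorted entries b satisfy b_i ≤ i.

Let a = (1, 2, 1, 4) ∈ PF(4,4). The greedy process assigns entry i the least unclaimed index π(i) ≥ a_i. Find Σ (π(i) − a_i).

Σπ = 4·5/2 = 10 (π permutes [4]); Σa = 1+2+1+4 = 8; disp = 10−8 = 2.

2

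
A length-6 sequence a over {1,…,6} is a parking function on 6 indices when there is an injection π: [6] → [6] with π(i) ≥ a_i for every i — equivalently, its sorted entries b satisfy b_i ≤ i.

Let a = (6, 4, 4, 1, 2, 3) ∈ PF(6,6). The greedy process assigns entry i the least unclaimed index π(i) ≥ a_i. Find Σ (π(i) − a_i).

1

Σπ = 21 ({1..6} each once); Σa = 6+4+4+1+2+3 = 20; disp = 21−20 = 1.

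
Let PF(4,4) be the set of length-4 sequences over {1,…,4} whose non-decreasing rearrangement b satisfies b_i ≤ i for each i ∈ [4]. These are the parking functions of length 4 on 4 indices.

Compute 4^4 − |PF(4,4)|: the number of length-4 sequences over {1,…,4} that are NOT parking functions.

131

|PF| = (4+1−4)·(4+1)^{4−1} = 1·125 = 125 (Konheim–Weiss)
Example (4,3,3,4) → sorted (3,3,4,4): b_1=3>1, not a PF.
4^4 − 125 = 256 − 125 = 131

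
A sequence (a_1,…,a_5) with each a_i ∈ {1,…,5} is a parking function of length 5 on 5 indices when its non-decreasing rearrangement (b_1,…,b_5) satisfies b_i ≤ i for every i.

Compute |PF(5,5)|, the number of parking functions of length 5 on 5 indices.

#PF = (5−5+1)·(5+1)^(5−1) = 1 · 1296 = 1296 [KW]
E.g. (2,2,5,4,1) → sorted (1,2,2,4,5): b_i ≤ i ∀i, a PF.

1296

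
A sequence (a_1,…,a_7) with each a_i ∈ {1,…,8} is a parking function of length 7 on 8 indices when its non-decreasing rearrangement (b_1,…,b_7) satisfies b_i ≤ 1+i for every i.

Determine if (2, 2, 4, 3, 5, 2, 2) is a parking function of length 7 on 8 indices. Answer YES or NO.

YES

Order a: b = (2, 2, 2, 2, 3, 4, 5).
  b_1=2 ≤ 2
  b_2=2 ≤ 3
  b_3=2 ≤ 4
  b_4=2 ≤ 5
  b_5=3 ≤ 6
  b_6=4 ≤ 7
  b_7=5 ≤ 8
All bounds hold ⇒ YES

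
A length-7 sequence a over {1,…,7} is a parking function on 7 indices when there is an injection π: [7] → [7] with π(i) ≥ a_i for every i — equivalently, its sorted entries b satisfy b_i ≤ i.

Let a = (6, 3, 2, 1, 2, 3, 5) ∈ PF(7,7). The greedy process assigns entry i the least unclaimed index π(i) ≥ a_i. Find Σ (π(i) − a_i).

Σπ = 7·8/2 = 28 (π permutes [7]); Σa = 6+3+2+1+2+3+5 = 22; disp = 28−22 = 6.

6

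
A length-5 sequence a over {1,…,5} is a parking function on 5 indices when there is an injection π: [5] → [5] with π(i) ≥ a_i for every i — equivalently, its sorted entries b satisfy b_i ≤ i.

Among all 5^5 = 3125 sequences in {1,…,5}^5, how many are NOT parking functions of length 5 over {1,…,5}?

1829

Count = (5−5+1)·(5+1)^(5−1) = 1·1296 = 1296 (Pollak)
One tuple (5,5,2,3,4) → sorted (2,3,4,5,5): b_1=2>1, not a PF.
So 3125 − 1296 = 1829 fail.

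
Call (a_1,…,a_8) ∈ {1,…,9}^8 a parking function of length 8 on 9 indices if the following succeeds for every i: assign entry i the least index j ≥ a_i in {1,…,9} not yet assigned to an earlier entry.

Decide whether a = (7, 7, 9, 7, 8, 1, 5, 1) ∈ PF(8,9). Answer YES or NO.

Sorted: b = (1, 1, 5, 7, 7, 7, 8, 9).
  b_1=1 ≤ 2
  b_2=1 ≤ 3
  b_3=5 > 4
  fails at i=3 ⇒ NO

NO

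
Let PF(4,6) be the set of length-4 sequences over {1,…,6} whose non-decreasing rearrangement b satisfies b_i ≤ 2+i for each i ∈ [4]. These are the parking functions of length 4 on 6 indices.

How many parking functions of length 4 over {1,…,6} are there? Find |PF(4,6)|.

|PF(4,6)| = 3·7^3 = 3·343 = 1029 (Pollak)
E.g. (6,3,3,4) → sorted (3,3,4,6): b_i ≤ 2+i ∀i, a PF.

1029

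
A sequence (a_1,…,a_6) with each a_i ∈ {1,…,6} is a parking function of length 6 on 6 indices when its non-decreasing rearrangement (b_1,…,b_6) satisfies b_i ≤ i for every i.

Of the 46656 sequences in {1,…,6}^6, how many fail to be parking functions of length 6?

|PF| = (7−6)·7^(6−1) = 1·16807 = 16807 [KW]
One tuple (5,5,6,2,4,4) → sorted (2,4,4,5,5,6): b_1=2>1, not a PF.
Total 46656; non-PF = 46656−16807 = 29849

29849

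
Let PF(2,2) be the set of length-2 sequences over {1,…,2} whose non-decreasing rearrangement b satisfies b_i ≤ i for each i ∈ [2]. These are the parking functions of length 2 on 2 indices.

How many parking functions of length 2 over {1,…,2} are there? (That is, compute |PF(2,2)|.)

3

|PF(2,2)| = (2+1−2)·(2+1)^{2−1} = 1×3 = 3
Example (2,1) → sorted (1,2): b_i ≤ i ∀i, a PF.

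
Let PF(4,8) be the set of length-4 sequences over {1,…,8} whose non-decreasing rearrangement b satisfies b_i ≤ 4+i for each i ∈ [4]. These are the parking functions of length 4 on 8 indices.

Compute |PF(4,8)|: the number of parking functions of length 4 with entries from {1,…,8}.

Count = (8−4+1)·(8+1)^(4−1) = 5 · 729 = 3645 [KW]
Example (8,6,4,3) → sorted (3,4,6,8): b_i ≤ 4+i ∀i, a PF.

3645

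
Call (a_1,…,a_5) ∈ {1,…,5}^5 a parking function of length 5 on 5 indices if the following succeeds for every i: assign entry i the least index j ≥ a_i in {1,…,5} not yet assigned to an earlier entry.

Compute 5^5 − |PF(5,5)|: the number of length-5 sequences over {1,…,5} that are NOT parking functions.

1829

Count = (5+1−5)·(5+1)^{5−1} = 1 · 1296 = 1296 (Konheim–Weiss)
E.g. (5,5,4,3,4) → sorted (3,4,4,5,5): b_1=3>1, not a PF.
So 3125 − 1296 = 1829 fail.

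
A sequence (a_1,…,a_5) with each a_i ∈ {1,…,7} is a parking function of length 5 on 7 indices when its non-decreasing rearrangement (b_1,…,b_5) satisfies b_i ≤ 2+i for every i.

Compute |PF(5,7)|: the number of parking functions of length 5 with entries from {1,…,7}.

Count = (7−5+1)·(7+1)^(5−1) = 3·4096 = 12288 (Konheim–Weiss)
One tuple (3,7,4,2,5) → sorted (2,3,4,5,7): b_i ≤ 2+i ∀i, a PF.

12288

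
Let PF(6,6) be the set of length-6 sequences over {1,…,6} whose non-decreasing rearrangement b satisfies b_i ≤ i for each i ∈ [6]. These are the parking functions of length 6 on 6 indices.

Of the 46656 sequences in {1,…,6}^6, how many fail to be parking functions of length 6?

29849

|PF(6,6)| = (7−6)·7^(6−1) = 1 · 16807 = 16807 (Konheim–Weiss)
E.g. (4,6,4,4,6,1) → sorted (1,4,4,4,6,6): b_2=4>2, not a PF.
6^6 − 16807 = 46656 − 16807 = 29849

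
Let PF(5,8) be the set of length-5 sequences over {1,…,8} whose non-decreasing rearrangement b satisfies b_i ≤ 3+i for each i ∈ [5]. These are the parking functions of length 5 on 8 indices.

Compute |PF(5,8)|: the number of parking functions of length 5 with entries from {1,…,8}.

26244

|PF| = (8−5+1)·(8+1)^(5−1) = 4×6561 = 26244 (Konheim–Weiss)
Example (8,2,1,1,4) → sorted (1,1,2,4,8): b_i ≤ 3+i ∀i, a PF.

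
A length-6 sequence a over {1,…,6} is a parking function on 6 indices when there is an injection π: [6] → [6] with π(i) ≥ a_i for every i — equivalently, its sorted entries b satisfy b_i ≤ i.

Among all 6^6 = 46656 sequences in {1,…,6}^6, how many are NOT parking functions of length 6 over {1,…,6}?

Count = (6−6+1)·(6+1)^(6−1) = 1·16807 = 16807 (Konheim–Weiss)
One tuple (6,6,5,3,4,6) → sorted (3,4,5,6,6,6): b_1=3>1, not a PF.
Total 46656; non-PF = 46656−16807 = 29849

29849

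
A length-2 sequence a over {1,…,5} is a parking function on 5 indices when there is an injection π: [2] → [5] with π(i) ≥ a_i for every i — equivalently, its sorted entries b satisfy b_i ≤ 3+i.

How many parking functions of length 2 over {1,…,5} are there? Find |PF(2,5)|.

24

Count = (5−2+1)·(5+1)^(2−1) = 4·6 = 24 (Konheim–Weiss)
Check (2,5) → sorted (2,5): b_i ≤ 3+i ∀i, a PF.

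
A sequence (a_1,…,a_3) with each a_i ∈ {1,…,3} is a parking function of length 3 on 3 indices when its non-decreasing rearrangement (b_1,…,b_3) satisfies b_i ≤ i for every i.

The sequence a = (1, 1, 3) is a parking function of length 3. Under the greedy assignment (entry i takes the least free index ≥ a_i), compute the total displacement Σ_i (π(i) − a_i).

1

Σπ = 3·4/2 = 6 (π permutes [3]); Σa = 1+1+3 = 5; disp = 6−5 = 1.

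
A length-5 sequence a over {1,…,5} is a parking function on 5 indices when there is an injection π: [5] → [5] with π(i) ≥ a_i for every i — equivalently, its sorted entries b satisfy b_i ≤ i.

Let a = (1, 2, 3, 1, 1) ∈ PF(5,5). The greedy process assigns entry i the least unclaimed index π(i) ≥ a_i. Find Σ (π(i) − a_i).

Σπ(i) = 1+…+5 = 15; Σa = 1+2+3+1+1 = 8; disp = 15−8 = 7.

7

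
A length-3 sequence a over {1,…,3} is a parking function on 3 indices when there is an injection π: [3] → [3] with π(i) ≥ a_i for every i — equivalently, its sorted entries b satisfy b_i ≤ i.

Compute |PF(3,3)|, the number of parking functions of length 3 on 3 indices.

|PF(3,3)| = 1·4^2 = 1×16 = 16 (Konheim–Weiss)
Check (2,2,1) → sorted (1,2,2): b_i ≤ i ∀i, a PF.

16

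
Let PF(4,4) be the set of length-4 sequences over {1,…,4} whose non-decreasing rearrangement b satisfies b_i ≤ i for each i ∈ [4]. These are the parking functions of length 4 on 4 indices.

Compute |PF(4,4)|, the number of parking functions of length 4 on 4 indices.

125

#PF = 1·5^3 = 1 · 125 = 125 [KW]
Example (4,3,2,1) → sorted (1,2,3,4): b_i ≤ i ∀i, a PF.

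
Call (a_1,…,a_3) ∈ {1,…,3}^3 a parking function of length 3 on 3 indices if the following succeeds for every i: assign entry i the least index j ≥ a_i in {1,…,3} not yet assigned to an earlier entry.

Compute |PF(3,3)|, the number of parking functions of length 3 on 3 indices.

16

|PF| = (3−3+1)·(3+1)^(3−1) = 1·16 = 16 (Pollak)
Example (1,1,1) → sorted (1,1,1): b_i ≤ i ∀i, a PF.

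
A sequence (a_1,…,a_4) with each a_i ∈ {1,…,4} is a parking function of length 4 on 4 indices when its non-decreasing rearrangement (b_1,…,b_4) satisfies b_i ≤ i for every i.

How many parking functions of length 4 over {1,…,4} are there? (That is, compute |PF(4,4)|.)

Count = 1·5^3 = 1×125 = 125 (Konheim–Weiss)
E.g. (3,2,3,1) → sorted (1,2,3,3): b_i ≤ i ∀i, a PF.

125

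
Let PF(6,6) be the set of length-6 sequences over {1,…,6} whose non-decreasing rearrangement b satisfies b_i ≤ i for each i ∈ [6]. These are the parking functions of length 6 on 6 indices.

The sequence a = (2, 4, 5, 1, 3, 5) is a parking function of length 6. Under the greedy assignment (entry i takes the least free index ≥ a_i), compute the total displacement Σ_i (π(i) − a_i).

1

Σπ = 21 ({1..6} each once); Σa = 2+4+5+1+3+5 = 20; disp = 21−20 = 1.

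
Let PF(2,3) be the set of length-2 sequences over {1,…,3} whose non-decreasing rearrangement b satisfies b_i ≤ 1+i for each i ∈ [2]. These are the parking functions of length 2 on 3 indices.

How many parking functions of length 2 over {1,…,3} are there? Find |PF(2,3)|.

|PF(2,3)| = 2·4^1 = 2 · 4 = 8 [KW]
Check (1,3) → sorted (1,3): b_i ≤ 1+i ∀i, a PF.

8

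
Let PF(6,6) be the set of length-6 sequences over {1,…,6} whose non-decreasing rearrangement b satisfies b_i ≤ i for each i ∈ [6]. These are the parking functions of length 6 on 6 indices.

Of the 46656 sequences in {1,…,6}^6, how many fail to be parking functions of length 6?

29849

|PF(6,6)| = (6+1−6)·(6+1)^{6−1} = 1 · 16807 = 16807 (Pollak)
Example (5,5,6,6,6,5) → sorted (5,5,5,6,6,6): b_1=5>1, not a PF.
6^6 − 16807 = 46656 − 16807 = 29849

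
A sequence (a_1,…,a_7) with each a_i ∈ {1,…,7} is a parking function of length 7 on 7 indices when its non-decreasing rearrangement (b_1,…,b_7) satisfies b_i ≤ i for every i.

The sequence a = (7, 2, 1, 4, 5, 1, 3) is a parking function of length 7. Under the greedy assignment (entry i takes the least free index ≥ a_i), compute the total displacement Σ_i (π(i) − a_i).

Σπ = 7·8/2 = 28 (π permutes [7]); Σa = 7+2+1+4+5+1+3 = 23; disp = 28−23 = 5.

5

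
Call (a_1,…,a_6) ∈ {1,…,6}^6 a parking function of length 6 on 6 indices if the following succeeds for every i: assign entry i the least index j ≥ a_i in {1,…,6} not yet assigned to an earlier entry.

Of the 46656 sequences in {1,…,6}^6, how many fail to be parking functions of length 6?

#PF = (7−6)·7^(6−1) = 1×16807 = 16807 (Pollak)
Check (5,4,6,2,6,6) → sorted (2,4,5,6,6,6): b_1=2>1, not a PF.
6^6 − 16807 = 46656 − 16807 = 29849

29849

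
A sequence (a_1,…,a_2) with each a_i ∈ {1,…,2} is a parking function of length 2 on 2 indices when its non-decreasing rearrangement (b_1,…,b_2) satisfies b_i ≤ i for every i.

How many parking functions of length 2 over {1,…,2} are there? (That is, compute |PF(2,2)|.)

Count = (2−2+1)·(2+1)^(2−1) = 1 · 3 = 3 [KW]
Example (1,1) → sorted (1,1): b_i ≤ i ∀i, a PF.

3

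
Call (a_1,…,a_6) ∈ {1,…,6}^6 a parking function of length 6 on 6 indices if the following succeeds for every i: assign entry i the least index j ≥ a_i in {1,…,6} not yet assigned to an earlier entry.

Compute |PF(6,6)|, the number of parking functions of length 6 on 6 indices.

|PF| = (6−6+1)·(6+1)^(6−1) = 1·16807 = 16807
One tuple (3,2,2,1,4,4) → sorted (1,2,2,3,4,4): b_i ≤ i ∀i, a PF.

16807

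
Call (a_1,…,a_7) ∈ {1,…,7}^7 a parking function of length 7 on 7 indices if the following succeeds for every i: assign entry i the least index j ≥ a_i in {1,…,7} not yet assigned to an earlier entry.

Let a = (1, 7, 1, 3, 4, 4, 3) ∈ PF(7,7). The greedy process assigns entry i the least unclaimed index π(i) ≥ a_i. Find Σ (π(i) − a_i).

Σπ = 28 ({1..7} each once); Σa = 1+7+1+3+4+4+3 = 23; disp = 28−23 = 5.

5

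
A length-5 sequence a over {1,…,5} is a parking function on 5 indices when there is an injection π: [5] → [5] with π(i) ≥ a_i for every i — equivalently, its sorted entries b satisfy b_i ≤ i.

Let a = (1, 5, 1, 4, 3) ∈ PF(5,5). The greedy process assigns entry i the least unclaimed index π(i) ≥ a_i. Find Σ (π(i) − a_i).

Σπ = 5·6/2 = 15 (π permutes [5]); Σa = 1+5+1+4+3 = 14; disp = 15−14 = 1.

1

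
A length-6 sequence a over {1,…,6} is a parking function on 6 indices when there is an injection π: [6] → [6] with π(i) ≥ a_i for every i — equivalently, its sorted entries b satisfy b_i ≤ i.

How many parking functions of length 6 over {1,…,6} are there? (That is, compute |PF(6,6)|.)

16807

|PF| = 1·7^5 = 1 · 16807 = 16807 (Konheim–Weiss)
Example (2,2,1,2,4,2) → sorted (1,2,2,2,2,4): b_i ≤ i ∀i, a PF.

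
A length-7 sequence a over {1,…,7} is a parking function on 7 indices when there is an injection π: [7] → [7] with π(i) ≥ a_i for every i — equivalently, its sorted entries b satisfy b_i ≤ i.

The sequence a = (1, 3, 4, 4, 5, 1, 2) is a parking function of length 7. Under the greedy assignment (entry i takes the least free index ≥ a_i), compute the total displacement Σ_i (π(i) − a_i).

8

Σπ = 28 ({1..7} each once); Σa = 1+3+4+4+5+1+2 = 20; disp = 28−20 = 8.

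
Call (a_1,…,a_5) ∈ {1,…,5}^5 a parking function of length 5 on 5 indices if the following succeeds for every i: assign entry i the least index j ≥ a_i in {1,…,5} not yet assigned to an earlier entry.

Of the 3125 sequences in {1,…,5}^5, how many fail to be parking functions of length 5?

Count = (5+1−5)·(5+1)^{5−1} = 1×1296 = 1296 [KW]
Example (3,5,4,5,5) → sorted (3,4,5,5,5): b_1=3>1, not a PF.
5^5 − 1296 = 3125 − 1296 = 1829

1829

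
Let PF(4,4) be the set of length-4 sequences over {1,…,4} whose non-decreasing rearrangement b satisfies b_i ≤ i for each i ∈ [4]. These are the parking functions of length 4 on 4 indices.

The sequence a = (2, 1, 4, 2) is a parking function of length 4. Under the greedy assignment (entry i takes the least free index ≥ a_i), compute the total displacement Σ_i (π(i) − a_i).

Σπ(i) = 1+…+4 = 10; Σa = 2+1+4+2 = 9; disp = 10−9 = 1.

1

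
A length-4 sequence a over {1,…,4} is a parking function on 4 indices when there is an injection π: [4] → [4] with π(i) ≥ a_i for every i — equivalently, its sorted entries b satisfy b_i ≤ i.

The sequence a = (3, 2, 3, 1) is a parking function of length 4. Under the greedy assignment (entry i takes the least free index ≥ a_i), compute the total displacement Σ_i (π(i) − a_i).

Σπ = 4·5/2 = 10 (π permutes [4]); Σa = 3+2+3+1 = 9; disp = 10−9 = 1.

1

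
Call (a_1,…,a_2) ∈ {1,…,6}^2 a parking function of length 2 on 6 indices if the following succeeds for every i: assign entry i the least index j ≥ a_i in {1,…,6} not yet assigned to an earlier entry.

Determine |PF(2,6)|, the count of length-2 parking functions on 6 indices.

35

Count = 5·7^1 = 5·7 = 35 [KW]
Example (5,5) → sorted (5,5): b_i ≤ 4+i ∀i, a PF.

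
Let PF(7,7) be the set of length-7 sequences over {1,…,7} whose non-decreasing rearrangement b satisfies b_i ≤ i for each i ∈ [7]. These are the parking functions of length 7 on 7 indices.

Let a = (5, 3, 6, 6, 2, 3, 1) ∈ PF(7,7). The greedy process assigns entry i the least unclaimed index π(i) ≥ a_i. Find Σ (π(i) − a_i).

Σπ(i) = 1+…+7 = 28; Σa = 5+3+6+6+2+3+1 = 26; disp = 28−26 = 2.

2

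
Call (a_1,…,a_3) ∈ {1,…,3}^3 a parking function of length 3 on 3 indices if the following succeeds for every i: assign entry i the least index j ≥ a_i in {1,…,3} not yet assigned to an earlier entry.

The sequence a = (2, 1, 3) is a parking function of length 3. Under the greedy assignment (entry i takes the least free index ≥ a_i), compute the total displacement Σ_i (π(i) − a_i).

Σπ = 6 ({1..3} each once); Σa = 2+1+3 = 6; disp = 6−6 = 0.

0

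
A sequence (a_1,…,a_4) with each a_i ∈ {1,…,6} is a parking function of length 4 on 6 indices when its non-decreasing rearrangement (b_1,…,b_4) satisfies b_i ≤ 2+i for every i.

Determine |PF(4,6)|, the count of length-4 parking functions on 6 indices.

|PF(4,6)| = (7−4)·7^(4−1) = 3 · 343 = 1029 (Konheim–Weiss)
One tuple (5,3,1,2) → sorted (1,2,3,5): b_i ≤ 2+i ∀i, a PF.

1029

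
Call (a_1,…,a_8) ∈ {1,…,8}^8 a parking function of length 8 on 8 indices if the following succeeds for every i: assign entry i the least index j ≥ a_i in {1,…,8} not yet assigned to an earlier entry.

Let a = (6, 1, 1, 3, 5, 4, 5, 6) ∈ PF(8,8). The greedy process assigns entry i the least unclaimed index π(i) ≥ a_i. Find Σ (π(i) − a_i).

Σπ = 8·9/2 = 36 (π permutes [8]); Σa = 6+1+1+3+5+4+5+6 = 31; disp = 36−31 = 5.

5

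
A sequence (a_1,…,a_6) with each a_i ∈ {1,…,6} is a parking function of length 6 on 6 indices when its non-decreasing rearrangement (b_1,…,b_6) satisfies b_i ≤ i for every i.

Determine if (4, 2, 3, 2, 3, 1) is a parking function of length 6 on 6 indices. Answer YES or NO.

Sorted: b = (1, 2, 2, 3, 3, 4).
  b_1=1 ≤ 1
  b_2=2 ≤ 2
  b_3=2 ≤ 3
  b_4=3 ≤ 4
  b_5=3 ≤ 5
  b_6=4 ≤ 6
All bounds hold ⇒ YES

YES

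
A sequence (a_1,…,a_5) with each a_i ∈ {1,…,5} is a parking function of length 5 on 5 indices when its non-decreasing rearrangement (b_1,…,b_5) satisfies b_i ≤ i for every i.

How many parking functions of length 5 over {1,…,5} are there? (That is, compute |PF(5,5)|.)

#PF = 1·6^4 = 1·1296 = 1296
E.g. (1,2,1,4,3) → sorted (1,1,2,3,4): b_i ≤ i ∀i, a PF.

1296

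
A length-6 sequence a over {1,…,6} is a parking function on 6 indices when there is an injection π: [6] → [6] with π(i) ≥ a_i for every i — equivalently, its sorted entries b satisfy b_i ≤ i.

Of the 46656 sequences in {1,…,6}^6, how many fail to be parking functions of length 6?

#PF = (6+1−6)·(6+1)^{6−1} = 1×16807 = 16807 (Pollak)
E.g. (2,5,5,1,6,6) → sorted (1,2,5,5,6,6): b_3=5>3, not a PF.
Total 46656; non-PF = 46656−16807 = 29849

29849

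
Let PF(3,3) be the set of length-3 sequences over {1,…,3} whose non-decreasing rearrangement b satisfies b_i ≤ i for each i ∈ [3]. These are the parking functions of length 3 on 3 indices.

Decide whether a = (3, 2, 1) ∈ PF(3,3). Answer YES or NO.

Rearranged: b = (1, 2, 3).
  b_1=1 ≤ 1
  b_2=2 ≤ 2
  b_3=3 ≤ 3
All bounds hold ⇒ YES

YES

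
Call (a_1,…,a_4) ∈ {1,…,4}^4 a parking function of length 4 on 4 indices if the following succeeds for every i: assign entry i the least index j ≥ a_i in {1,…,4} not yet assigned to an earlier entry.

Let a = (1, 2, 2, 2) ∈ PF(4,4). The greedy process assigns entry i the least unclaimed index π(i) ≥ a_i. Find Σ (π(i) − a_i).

Σπ = 10 ({1..4} each once); Σa = 1+2+2+2 = 7; disp = 10−7 = 3.

3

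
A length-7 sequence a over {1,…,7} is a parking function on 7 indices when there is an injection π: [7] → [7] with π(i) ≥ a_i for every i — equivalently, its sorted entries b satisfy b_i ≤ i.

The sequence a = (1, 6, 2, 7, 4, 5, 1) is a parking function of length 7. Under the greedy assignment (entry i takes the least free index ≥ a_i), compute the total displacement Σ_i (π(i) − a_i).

2

Σπ = 7·8/2 = 28 (π permutes [7]); Σa = 1+6+2+7+4+5+1 = 26; disp = 28−26 = 2.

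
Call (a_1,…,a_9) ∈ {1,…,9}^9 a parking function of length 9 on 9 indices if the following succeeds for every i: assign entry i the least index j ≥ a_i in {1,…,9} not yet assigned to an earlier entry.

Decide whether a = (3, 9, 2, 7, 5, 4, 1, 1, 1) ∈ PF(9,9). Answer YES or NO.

Rearranged: b = (1, 1, 1, 2, 3, 4, 5, 7, 9).
  b_1=1 ≤ 1
  b_2=1 ≤ 2
  b_3=1 ≤ 3
  b_4=2 ≤ 4
  b_5=3 ≤ 5
  b_6=4 ≤ 6
  b_7=5 ≤ 7
  b_8=7 ≤ 8
  b_9=9 ≤ 9
All bounds hold ⇒ YES

YES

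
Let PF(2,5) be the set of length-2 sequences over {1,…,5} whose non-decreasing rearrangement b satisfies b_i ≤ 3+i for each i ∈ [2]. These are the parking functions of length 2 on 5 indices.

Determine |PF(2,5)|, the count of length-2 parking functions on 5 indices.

24

|PF(2,5)| = (5−2+1)·(5+1)^(2−1) = 4·6 = 24 (Konheim–Weiss)
One tuple (4,1) → sorted (1,4): b_i ≤ 3+i ∀i, a PF.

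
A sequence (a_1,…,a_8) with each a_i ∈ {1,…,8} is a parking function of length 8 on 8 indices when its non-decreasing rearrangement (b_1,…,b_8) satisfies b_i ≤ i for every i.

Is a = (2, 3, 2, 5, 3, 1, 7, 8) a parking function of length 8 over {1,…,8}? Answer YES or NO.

Order a: b = (1, 2, 2, 3, 3, 5, 7, 8).
  b_1=1 ≤ 1
  b_2=2 ≤ 2
  b_3=2 ≤ 3
  b_4=3 ≤ 4
  b_5=3 ≤ 5
  b_6=5 ≤ 6
  b_7=7 ≤ 7
  b_8=8 ≤ 8
All bounds hold ⇒ YES

YES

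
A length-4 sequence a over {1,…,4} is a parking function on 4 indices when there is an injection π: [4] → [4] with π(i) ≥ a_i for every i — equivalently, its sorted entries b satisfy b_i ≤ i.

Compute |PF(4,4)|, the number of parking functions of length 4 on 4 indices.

125

|PF| = (5−4)·5^(4−1) = 1 · 125 = 125 (Konheim–Weiss)
Example (1,3,1,1) → sorted (1,1,1,3): b_i ≤ i ∀i, a PF.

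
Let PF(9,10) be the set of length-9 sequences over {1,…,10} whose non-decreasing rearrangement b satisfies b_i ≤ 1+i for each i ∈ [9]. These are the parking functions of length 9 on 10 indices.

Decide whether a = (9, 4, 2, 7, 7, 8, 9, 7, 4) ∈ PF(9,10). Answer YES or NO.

Order a: b = (2, 4, 4, 7, 7, 7, 8, 9, 9).
  b_1=2 ≤ 2
  b_2=4 > 3
  fails at i=2 ⇒ NO

NO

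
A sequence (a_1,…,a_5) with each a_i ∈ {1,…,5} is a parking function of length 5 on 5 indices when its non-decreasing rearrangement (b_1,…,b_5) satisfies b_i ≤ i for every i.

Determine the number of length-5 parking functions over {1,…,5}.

|PF| = (5+1−5)·(5+1)^{5−1} = 1 · 1296 = 1296 [KW]
Check (4,5,2,3,1) → sorted (1,2,3,4,5): b_i ≤ i ∀i, a PF.

1296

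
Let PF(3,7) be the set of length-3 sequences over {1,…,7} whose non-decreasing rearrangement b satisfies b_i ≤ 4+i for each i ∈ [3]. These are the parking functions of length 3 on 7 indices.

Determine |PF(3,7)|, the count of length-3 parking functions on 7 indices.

Count = (7+1−3)·(7+1)^{3−1} = 5 · 64 = 320 (Konheim–Weiss)
Example (5,4,6) → sorted (4,5,6): b_i ≤ 4+i ∀i, a PF.

320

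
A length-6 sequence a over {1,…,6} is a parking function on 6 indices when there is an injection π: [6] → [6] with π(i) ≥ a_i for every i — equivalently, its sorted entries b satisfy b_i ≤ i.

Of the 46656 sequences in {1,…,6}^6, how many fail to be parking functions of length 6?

Count = (7−6)·7^(6−1) = 1 · 16807 = 16807 (Pollak)
Check (5,4,5,6,3,4) → sorted (3,4,4,5,5,6): b_1=3>1, not a PF.
So 46656 − 16807 = 29849 fail.

29849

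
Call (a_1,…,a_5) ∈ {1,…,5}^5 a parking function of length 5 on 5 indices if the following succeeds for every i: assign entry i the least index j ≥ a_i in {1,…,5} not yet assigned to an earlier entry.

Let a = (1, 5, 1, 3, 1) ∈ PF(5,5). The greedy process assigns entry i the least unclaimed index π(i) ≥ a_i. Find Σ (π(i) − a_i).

Σπ = 5·6/2 = 15 (π permutes [5]); Σa = 1+5+1+3+1 = 11; disp = 15−11 = 4.

4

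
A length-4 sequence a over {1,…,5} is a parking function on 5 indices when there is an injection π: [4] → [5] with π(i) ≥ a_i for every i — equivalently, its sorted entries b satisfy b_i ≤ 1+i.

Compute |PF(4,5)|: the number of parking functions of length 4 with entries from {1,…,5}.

|PF(4,5)| = (5−4+1)·(5+1)^(4−1) = 2 · 216 = 432 (Konheim–Weiss)
One tuple (2,4,4,3) → sorted (2,3,4,4): b_i ≤ 1+i ∀i, a PF.

432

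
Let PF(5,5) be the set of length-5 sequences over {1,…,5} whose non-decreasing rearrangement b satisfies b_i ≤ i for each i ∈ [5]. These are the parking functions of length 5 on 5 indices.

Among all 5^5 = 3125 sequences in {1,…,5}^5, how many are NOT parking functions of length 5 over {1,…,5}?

|PF(5,5)| = (6−5)·6^(5−1) = 1·1296 = 1296 (Pollak)
Example (1,4,3,4,5) → sorted (1,3,4,4,5): b_2=3>2, not a PF.
5^5 − 1296 = 3125 − 1296 = 1829

1829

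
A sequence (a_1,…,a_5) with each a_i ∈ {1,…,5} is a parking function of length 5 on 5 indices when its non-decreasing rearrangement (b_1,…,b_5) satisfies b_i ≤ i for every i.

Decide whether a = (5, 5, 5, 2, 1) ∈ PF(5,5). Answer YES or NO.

NO

Order a: b = (1, 2, 5, 5, 5).
  b_1=1 ≤ 1
  b_2=2 ≤ 2
  b_3=5 > 3
  fails at i=3 ⇒ NO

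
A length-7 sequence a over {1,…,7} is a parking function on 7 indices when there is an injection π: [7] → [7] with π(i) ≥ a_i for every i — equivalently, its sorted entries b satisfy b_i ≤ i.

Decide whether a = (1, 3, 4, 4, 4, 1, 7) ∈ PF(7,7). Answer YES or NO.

YES

Order a: b = (1, 1, 3, 4, 4, 4, 7).
  b_1=1 ≤ 1
  b_2=1 ≤ 2
  b_3=3 ≤ 3
  b_4=4 ≤ 4
  b_5=4 ≤ 5
  b_6=4 ≤ 6
  b_7=7 ≤ 7
All bounds hold ⇒ YES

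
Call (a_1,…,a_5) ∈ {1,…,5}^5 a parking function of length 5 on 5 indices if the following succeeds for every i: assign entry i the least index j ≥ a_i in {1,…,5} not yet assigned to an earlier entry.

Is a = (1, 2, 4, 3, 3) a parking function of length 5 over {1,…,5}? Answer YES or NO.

Order a: b = (1, 2, 3, 3, 4).
  b_1=1 ≤ 1
  b_2=2 ≤ 2
  b_3=3 ≤ 3
  b_4=3 ≤ 4
  b_5=4 ≤ 5
All bounds hold ⇒ YES

YES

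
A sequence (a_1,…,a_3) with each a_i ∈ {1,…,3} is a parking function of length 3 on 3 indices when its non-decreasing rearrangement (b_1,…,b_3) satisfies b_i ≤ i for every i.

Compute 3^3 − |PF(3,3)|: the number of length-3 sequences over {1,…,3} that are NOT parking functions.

11

#PF = (3−3+1)·(3+1)^(3−1) = 1 · 16 = 16 [KW]
E.g. (1,3,3) → sorted (1,3,3): b_2=3>2, not a PF.
So 27 − 16 = 11 fail.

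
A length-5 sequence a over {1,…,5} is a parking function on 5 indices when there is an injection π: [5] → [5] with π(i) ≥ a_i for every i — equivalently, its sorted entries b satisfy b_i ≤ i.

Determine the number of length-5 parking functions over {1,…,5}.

|PF(5,5)| = (5+1−5)·(5+1)^{5−1} = 1 · 1296 = 1296
One tuple (1,1,3,4,1) → sorted (1,1,1,3,4): b_i ≤ i ∀i, a PF.

1296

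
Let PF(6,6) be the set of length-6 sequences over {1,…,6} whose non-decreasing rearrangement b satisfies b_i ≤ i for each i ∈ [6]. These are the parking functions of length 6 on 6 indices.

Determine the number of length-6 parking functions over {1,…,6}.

16807

|PF(6,6)| = (7−6)·7^(6−1) = 1×16807 = 16807 (Konheim–Weiss)
E.g. (3,6,3,2,2,1) → sorted (1,2,2,3,3,6): b_i ≤ i ∀i, a PF.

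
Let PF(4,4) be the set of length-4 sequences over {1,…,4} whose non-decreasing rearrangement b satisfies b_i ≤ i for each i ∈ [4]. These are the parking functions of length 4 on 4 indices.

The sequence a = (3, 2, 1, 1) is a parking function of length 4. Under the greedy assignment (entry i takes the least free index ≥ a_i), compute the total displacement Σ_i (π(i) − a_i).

Σπ = 4·5/2 = 10 (π permutes [4]); Σa = 3+2+1+1 = 7; disp = 10−7 = 3.

3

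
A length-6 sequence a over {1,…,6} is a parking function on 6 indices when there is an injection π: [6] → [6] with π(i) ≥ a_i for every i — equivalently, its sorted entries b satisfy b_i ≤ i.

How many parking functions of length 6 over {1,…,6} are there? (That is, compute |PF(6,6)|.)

16807

Count = (6+1−6)·(6+1)^{6−1} = 1 · 16807 = 16807
Example (3,1,4,5,3,1) → sorted (1,1,3,3,4,5): b_i ≤ i ∀i, a PF.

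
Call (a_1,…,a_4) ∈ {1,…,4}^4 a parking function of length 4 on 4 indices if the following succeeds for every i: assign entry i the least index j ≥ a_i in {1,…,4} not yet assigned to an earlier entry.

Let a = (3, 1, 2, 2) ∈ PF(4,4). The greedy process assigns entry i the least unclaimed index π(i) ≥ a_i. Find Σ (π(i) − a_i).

Σπ = 10 ({1..4} each once); Σa = 3+1+2+2 = 8; disp = 10−8 = 2.

2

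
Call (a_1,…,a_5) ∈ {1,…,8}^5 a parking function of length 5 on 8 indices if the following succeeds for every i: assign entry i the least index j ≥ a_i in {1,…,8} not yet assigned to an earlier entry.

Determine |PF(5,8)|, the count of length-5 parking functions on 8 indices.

#PF = (8+1−5)·(8+1)^{5−1} = 4×6561 = 26244 [KW]
Check (1,8,5,3,7) → sorted (1,3,5,7,8): b_i ≤ 3+i ∀i, a PF.

26244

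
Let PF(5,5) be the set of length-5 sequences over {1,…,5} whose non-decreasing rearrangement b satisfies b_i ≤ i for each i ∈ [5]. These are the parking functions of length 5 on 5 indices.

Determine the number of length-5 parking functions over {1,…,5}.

1296

|PF(5,5)| = (6−5)·6^(5−1) = 1·1296 = 1296
Check (1,3,5,4,2) → sorted (1,2,3,4,5): b_i ≤ i ∀i, a PF.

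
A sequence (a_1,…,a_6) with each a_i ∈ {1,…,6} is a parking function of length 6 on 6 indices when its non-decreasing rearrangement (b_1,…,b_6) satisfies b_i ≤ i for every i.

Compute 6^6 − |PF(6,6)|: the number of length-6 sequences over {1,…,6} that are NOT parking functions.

|PF(6,6)| = (6−6+1)·(6+1)^(6−1) = 1·16807 = 16807 (Konheim–Weiss)
Example (6,2,6,4,6,4) → sorted (2,4,4,6,6,6): b_1=2>1, not a PF.
6^6 − 16807 = 46656 − 16807 = 29849

29849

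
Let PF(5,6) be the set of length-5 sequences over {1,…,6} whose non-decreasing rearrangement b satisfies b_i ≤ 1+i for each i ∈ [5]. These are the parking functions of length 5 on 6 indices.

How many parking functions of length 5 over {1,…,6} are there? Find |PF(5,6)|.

4802

#PF = (6−5+1)·(6+1)^(5−1) = 2·2401 = 4802
Example (4,2,4,1,5) → sorted (1,2,4,4,5): b_i ≤ 1+i ∀i, a PF.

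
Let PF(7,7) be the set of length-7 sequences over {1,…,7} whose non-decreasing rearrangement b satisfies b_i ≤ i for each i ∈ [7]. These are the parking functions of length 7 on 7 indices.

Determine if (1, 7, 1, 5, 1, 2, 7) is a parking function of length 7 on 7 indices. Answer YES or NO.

NO

Rearranged: b = (1, 1, 1, 2, 5, 7, 7).
  b_1=1 ≤ 1
  b_2=1 ≤ 2
  b_3=1 ≤ 3
  b_4=2 ≤ 4
  b_5=5 ≤ 5
  b_6=7 > 6
  fails at i=6 ⇒ NO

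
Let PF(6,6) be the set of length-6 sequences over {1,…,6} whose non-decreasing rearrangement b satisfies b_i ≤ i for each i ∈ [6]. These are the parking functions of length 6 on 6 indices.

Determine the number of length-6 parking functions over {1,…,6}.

16807

Count = 1·7^5 = 1×16807 = 16807 [KW]
E.g. (3,2,1,6,2,5) → sorted (1,2,2,3,5,6): b_i ≤ i ∀i, a PF.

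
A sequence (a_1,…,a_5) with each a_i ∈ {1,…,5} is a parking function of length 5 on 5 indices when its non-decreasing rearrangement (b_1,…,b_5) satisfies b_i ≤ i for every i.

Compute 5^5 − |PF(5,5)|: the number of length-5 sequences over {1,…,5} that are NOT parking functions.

Count = (6−5)·6^(5−1) = 1×1296 = 1296
One tuple (2,4,2,3,4) → sorted (2,2,3,4,4): b_1=2>1, not a PF.
Total 3125; non-PF = 3125−1296 = 1829

1829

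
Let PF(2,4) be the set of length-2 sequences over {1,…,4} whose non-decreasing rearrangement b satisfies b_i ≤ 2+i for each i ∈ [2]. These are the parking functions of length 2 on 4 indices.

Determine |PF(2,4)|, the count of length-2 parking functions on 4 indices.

|PF(2,4)| = (4−2+1)·(4+1)^(2−1) = 3·5 = 15 (Konheim–Weiss)
Check (3,3) → sorted (3,3): b_i ≤ 2+i ∀i, a PF.

15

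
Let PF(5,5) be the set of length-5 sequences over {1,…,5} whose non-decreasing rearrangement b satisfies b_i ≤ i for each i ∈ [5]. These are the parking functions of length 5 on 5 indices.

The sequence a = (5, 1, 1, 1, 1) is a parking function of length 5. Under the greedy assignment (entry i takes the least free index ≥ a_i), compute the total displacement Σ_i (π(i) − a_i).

6

Σπ = 5·6/2 = 15 (π permutes [5]); Σa = 5+1+1+1+1 = 9; disp = 15−9 = 6.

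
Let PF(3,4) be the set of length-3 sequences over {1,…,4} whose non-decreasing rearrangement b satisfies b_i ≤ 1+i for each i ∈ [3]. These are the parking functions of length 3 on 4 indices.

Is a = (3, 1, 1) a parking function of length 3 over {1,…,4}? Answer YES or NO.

Sorted: b = (1, 1, 3).
  b_1=1 ≤ 2
  b_2=1 ≤ 3
  b_3=3 ≤ 4
All bounds hold ⇒ YES

YES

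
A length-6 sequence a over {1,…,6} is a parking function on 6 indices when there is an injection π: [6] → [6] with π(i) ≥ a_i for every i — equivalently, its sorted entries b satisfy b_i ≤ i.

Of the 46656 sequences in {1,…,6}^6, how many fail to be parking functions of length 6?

29849

|PF(6,6)| = 1·7^5 = 1 · 16807 = 16807 [KW]
One tuple (1,1,4,6,5,5) → sorted (1,1,4,5,5,6): b_3=4>3, not a PF.
Total 46656; non-PF = 46656−16807 = 29849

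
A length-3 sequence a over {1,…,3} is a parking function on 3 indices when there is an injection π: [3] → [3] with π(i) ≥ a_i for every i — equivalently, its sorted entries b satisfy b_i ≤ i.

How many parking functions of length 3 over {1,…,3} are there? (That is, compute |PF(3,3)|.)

|PF| = (4−3)·4^(3−1) = 1×16 = 16 (Pollak)
E.g. (2,1,1) → sorted (1,1,2): b_i ≤ i ∀i, a PF.

16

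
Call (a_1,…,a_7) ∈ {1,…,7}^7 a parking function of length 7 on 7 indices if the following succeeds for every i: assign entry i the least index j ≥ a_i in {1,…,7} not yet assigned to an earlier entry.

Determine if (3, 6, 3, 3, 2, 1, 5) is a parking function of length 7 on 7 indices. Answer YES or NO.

Rearranged: b = (1, 2, 3, 3, 3, 5, 6).
  b_1=1 ≤ 1
  b_2=2 ≤ 2
  b_3=3 ≤ 3
  b_4=3 ≤ 4
  b_5=3 ≤ 5
  b_6=5 ≤ 6
  b_7=6 ≤ 7
All bounds hold ⇒ YES

YES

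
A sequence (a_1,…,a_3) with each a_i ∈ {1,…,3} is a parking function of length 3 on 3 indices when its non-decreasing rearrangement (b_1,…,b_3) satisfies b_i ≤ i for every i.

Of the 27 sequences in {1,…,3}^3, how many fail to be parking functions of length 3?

|PF(3,3)| = (4−3)·4^(3−1) = 1·16 = 16 (Pollak)
One tuple (1,3,3) → sorted (1,3,3): b_2=3>2, not a PF.
Total 27; non-PF = 27−16 = 11

11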